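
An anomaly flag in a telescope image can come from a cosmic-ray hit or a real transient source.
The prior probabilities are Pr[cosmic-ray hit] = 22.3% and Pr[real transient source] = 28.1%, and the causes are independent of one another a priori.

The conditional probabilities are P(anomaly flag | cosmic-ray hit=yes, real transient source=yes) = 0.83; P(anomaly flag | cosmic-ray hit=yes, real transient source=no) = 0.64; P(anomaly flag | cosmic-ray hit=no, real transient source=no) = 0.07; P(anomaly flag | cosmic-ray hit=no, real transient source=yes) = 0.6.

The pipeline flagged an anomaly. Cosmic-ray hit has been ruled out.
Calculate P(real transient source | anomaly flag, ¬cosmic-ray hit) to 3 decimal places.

P(real transient source | anomaly flag, ¬cosmic-ray hit) ≈ 0.770

Numerator (weight on configurations with real transient source): 0.6·0.281 = 0.168600
Normalizer over all consistent configurations: 0.07·0.719 + 0.6·0.281 = 0.218930
Posterior = 0.168600 / 0.218930 ≈ 0.770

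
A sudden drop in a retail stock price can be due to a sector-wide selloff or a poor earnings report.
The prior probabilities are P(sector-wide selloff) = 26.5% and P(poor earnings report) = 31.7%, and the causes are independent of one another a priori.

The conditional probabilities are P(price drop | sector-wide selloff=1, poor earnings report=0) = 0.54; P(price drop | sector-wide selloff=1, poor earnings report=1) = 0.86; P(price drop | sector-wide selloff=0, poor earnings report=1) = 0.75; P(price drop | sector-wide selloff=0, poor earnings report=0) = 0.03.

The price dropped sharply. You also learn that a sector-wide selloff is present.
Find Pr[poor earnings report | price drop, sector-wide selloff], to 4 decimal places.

Enumerate both values of poor earnings report and weight by the priors:
  P(price drop | sector-wide selloff) = 0.54·0.683 + 0.86·0.317
        = 0.368820 + 0.272620 = 0.641440
Configurations with poor earnings report contribute 0.272620, so
  P(poor earnings report | price drop, sector-wide selloff) = 0.272620 / 0.641440 ≈ 0.4250

Pr[poor earnings report | price drop, sector-wide selloff] ≈ 0.4250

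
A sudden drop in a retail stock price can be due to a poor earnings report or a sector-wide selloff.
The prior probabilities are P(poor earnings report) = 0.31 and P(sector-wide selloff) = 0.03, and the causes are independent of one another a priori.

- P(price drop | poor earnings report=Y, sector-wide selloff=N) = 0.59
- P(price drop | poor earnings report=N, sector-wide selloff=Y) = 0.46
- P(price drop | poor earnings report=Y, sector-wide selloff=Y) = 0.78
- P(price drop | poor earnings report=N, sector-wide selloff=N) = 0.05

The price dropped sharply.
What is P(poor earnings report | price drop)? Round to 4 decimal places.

P(poor earnings report | price drop) ≈ 0.8112

Sum P(price drop|·) weighted by the priors over the 4 (poor earnings report, sector-wide selloff) configurations:
  P(price drop) = 0.05*0.69*0.97 + 0.46*0.69*0.03 + 0.59*0.31*0.97 + 0.78*0.31*0.03
        = 0.033465 + 0.009522 + 0.177413 + 0.007254 = 0.227654
Configurations with poor earnings report contribute 0.184667, so
  P(poor earnings report | price drop) = 0.184667 / 0.227654 ≈ 0.8112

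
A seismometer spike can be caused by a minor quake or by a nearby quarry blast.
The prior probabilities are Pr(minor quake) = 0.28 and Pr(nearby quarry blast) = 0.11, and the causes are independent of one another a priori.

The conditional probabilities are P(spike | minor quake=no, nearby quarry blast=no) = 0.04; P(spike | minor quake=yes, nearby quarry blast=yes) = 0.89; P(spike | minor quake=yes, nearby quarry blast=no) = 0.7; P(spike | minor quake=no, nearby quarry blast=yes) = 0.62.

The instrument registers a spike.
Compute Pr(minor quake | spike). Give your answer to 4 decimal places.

Pr(minor quake | spike) ≈ 0.7298

Sum P(spike|·) weighted by the priors over the 4 (minor quake, nearby quarry blast) configurations:
  P(spike) = 0.04×0.72×0.89 + 0.62×0.72×0.11 + 0.7×0.28×0.89 + 0.89×0.28×0.11
        = 0.025632 + 0.049104 + 0.174440 + 0.027412 = 0.276588
Configurations with minor quake contribute 0.201852, so
  P(minor quake | spike) = 0.201852 / 0.276588 ≈ 0.7298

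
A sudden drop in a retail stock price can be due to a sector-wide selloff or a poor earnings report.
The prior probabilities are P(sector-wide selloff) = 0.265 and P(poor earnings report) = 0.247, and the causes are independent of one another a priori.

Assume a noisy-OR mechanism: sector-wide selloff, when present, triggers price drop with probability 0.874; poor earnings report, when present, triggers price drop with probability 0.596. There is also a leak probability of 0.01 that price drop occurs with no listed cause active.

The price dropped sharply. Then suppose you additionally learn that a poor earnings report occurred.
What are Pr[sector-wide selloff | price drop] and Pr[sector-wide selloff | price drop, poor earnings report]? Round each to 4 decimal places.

Under noisy-OR, P(price drop | causes) = 1 − (1−0.01)·∏(1−qᵢ) over the active causes.
For the numerator, keep only sector-wide selloff=true terms: 0.174654 + 0.062156 = 0.236810
Normalizer over all consistent configurations: 0.01×0.735×0.753 + 0.60004×0.735×0.247 + 0.87526×0.265×0.753 + 0.949605×0.265×0.247 = 0.351279
Posterior = 0.236810 / 0.351279 ≈ 0.6741

Now also conditioning on poor earnings report=true:
P(price drop | poor earnings report) = 0.60004×0.735 + 0.949605×0.265 = 0.441029 + 0.251645 = 0.692674
The sector-wide selloff-present share is 0.949605×0.265 = 0.251645.
P(sector-wide selloff | price drop, poor earnings report) = 0.251645 / 0.692674 ≈ 0.3633

Pr[sector-wide selloff | price drop] ≈ 0.6741; Pr[sector-wide selloff | price drop, poor earnings report] ≈ 0.3633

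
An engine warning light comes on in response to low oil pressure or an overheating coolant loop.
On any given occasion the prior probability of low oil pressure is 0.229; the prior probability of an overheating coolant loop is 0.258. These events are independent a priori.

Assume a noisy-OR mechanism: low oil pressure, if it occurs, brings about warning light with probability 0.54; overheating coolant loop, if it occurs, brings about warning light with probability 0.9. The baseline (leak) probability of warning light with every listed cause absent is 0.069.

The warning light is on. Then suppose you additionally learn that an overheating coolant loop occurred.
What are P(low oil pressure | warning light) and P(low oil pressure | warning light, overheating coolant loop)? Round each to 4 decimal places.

Under noisy-OR, P(warning light | causes) = 1 − (1−0.069)·∏(1−qᵢ) over the active causes.
By total probability over the 4 (low oil pressure, overheating coolant loop) configurations:
  P(warning light) = 0.069×0.771×0.742 + 0.9069×0.771×0.258 + 0.57174×0.229×0.742 + 0.957174×0.229×0.258
        = 0.039474 + 0.180399 + 0.097149 + 0.056552 = 0.373574
Keeping only the low oil pressure-present terms gives 0.153701, so
  P(low oil pressure | warning light) = 0.153701 / 0.373574 ≈ 0.4114

Now also conditioning on overheating coolant loop=true:
Numerator (weight on configurations with low oil pressure): 0.957174*0.229 = 0.219193
Normalizer over all consistent configurations: 0.9069*0.771 + 0.957174*0.229 = 0.918413
Posterior = 0.219193 / 0.918413 ≈ 0.2387

P(low oil pressure | warning light) ≈ 0.4114; P(low oil pressure | warning light, overheating coolant loop) ≈ 0.2387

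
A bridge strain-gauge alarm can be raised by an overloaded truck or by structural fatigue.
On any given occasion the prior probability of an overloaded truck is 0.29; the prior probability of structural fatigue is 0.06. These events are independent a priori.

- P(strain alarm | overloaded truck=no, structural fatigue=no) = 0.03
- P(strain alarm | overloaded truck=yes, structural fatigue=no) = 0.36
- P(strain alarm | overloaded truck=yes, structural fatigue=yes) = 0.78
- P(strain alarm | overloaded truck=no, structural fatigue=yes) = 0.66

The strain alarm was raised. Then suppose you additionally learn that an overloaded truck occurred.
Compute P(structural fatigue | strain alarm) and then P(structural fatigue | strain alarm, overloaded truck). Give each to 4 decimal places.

P(strain alarm) = 0.03·0.71·0.94 + 0.66·0.71·0.06 + 0.36·0.29·0.94 + 0.78·0.29·0.06 = 0.020022 + 0.028116 + 0.098136 + 0.013572 = 0.159846
The structural fatigue-present share is 0.028116 + 0.013572 = 0.041688.
P(structural fatigue | strain alarm) = 0.041688 / 0.159846 ≈ 0.2608

Now also conditioning on overloaded truck=true:
Sum P(strain alarm|·) weighted by the priors over both values of structural fatigue:
  P(strain alarm | overloaded truck) = 0.36×0.94 + 0.78×0.06
        = 0.338400 + 0.046800 = 0.385200
Configurations with structural fatigue contribute 0.046800, so
  P(structural fatigue | strain alarm, overloaded truck) = 0.046800 / 0.385200 ≈ 0.1215
— overloaded truck explains away the evidence for structural fatigue.

P(structural fatigue | strain alarm) ≈ 0.2608; P(structural fatigue | strain alarm, overloaded truck) ≈ 0.1215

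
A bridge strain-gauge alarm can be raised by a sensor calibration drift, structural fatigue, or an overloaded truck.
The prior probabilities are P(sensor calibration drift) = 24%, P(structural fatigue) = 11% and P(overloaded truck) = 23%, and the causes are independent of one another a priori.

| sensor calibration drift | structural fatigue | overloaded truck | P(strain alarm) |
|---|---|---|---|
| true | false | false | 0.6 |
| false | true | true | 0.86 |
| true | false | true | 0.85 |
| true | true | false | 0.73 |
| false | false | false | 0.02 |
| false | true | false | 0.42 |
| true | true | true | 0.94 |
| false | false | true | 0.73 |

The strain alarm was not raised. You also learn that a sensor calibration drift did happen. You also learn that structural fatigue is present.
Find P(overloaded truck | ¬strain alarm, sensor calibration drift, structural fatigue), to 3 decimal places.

P(overloaded truck | ¬strain alarm, sensor calibration drift, structural fatigue) ≈ 0.062

P(¬strain alarm | sensor calibration drift, structural fatigue) = 0.27×0.77 + 0.06×0.23 = 0.207900 + 0.013800 = 0.221700
The overloaded truck-present share is 0.06×0.23 = 0.013800.
P(overloaded truck | ¬strain alarm, sensor calibration drift, structural fatigue) = 0.013800 / 0.221700 ≈ 0.062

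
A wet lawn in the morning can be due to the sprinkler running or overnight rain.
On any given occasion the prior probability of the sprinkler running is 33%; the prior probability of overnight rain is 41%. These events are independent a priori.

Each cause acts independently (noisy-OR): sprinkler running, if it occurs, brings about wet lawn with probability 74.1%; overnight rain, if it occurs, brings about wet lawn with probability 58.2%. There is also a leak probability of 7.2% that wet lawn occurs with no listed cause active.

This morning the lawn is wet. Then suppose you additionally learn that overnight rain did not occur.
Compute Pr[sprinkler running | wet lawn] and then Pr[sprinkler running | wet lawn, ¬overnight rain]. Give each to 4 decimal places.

Pr[sprinkler running | wet lawn] ≈ 0.5783; Pr[sprinkler running | wet lawn, ¬overnight rain] ≈ 0.8386

Under noisy-OR, P(wet lawn | causes) = 1 − (1−0.072)·∏(1−qᵢ) over the active causes.
Sum P(wet lawn|·) weighted by the priors over the 4 (sprinkler running, overnight rain) configurations:
  P(wet lawn) = 0.072*0.67*0.59 + 0.612096*0.67*0.41 + 0.759648*0.33*0.59 + 0.899533*0.33*0.41
        = 0.028462 + 0.168143 + 0.147903 + 0.121707 = 0.466215
Configurations with sprinkler running contribute 0.269610, so
  P(sprinkler running | wet lawn) = 0.269610 / 0.466215 ≈ 0.5783

With the extra evidence:
P(wet lawn | ¬overnight rain) = 0.072·0.67 + 0.759648·0.33 = 0.048240 + 0.250684 = 0.298924
Restricting to configurations with sprinkler running present: 0.759648·0.33 = 0.250684.
So P(sprinkler running | wet lawn, ¬overnight rain) = 0.250684/0.298924 ≈ 0.8386.
Ruling out overnight rain raises the posterior on sprinkler running — the flip side of explaining away.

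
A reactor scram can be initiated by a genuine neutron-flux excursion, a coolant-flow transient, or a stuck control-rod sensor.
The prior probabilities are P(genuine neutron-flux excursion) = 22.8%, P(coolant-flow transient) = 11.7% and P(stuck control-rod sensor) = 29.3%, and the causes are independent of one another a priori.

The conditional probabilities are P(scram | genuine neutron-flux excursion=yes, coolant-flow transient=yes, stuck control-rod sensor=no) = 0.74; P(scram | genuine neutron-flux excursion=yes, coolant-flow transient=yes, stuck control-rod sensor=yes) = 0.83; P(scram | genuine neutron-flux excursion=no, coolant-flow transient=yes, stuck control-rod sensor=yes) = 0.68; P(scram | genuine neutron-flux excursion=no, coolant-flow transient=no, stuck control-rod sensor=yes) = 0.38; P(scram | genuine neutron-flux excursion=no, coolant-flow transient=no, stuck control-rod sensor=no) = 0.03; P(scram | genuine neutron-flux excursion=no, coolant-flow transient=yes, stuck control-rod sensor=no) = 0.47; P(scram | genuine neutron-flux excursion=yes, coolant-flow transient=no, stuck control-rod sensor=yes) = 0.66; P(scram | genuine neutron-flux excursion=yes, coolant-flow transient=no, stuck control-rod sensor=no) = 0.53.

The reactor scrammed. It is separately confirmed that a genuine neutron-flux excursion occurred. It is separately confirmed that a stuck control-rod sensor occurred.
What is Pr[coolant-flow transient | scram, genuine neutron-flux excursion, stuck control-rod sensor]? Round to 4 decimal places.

Pr[coolant-flow transient | scram, genuine neutron-flux excursion, stuck control-rod sensor] ≈ 0.1428

Numerator (weight on configurations with coolant-flow transient): 0.83·0.117 = 0.097110
Normalizer over all consistent configurations: 0.66·0.883 + 0.83·0.117 = 0.679890
P(coolant-flow transient | scram, genuine neutron-flux excursion, stuck control-rod sensor) = 0.097110/0.679890 ≈ 0.1428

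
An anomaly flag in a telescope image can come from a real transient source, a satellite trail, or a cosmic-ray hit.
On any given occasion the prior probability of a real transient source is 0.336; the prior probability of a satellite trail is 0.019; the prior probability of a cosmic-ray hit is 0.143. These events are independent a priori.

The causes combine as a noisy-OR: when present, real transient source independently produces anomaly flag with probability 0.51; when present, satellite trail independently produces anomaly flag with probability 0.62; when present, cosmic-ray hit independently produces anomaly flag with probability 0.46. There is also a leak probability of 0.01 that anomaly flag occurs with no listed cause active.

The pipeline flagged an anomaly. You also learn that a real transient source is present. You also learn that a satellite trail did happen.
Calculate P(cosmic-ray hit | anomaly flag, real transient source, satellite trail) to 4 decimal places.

P(cosmic-ray hit | anomaly flag, real transient source, satellite trail) ≈ 0.1556

Under noisy-OR, P(anomaly flag | causes) = 1 − (1−0.01)·∏(1−qᵢ) over the active causes.
Enumerate both values of cosmic-ray hit and weight by the priors:
  P(anomaly flag | real transient source, satellite trail) = 0.815662*0.857 + 0.900457*0.143
        = 0.699022 + 0.128765 = 0.827787
Configurations with cosmic-ray hit contribute 0.128765, so
  P(cosmic-ray hit | anomaly flag, real transient source, satellite trail) = 0.128765 / 0.827787 ≈ 0.1556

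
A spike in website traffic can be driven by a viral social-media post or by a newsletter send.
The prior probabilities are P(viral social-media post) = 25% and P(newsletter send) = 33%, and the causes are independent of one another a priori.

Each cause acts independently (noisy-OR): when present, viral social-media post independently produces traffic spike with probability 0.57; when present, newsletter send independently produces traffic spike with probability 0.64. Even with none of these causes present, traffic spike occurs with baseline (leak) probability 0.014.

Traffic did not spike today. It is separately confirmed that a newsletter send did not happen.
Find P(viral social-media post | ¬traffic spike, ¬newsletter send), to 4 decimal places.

Under noisy-OR, P(traffic spike | causes) = 1 − (1−0.014)·∏(1−qᵢ) over the active causes.
P(¬traffic spike | ¬newsletter send) = 0.986·0.75 + 0.42398·0.25 = 0.739500 + 0.105995 = 0.845495
Of this, 0.105995 comes from 0.42398·0.25 (the viral social-media post=true cases).
Hence the posterior is 0.105995/0.845495 ≈ 0.1254.

P(viral social-media post | ¬traffic spike, ¬newsletter send) ≈ 0.1254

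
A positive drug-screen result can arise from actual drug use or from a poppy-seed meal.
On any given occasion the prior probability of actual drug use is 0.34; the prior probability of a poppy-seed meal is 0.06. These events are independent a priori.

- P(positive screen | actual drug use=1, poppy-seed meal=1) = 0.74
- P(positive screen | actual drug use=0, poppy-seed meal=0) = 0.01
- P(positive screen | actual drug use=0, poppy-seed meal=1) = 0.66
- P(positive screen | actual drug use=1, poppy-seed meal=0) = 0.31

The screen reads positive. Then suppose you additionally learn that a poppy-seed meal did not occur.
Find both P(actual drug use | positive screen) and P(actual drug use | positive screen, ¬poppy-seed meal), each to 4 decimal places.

P(actual drug use | positive screen) ≈ 0.7793; P(actual drug use | positive screen, ¬poppy-seed meal) ≈ 0.9411

P(positive screen) = 0.01×0.66×0.94 + 0.66×0.66×0.06 + 0.31×0.34×0.94 + 0.74×0.34×0.06 = 0.006204 + 0.026136 + 0.099076 + 0.015096 = 0.146512
The actual drug use-present share is 0.099076 + 0.015096 = 0.114172.
Hence the posterior is 0.114172/0.146512 ≈ 0.7793.

Now also conditioning on poppy-seed meal≠true:
Weight on actual drug use=true, given the evidence: 0.31×0.34 = 0.105400
The normalizing constant is 0.01×0.66 + 0.31×0.34 = 0.112000
Posterior = 0.105400 / 0.112000 ≈ 0.9411
Ruling out poppy-seed meal raises the posterior on actual drug use — the flip side of explaining away.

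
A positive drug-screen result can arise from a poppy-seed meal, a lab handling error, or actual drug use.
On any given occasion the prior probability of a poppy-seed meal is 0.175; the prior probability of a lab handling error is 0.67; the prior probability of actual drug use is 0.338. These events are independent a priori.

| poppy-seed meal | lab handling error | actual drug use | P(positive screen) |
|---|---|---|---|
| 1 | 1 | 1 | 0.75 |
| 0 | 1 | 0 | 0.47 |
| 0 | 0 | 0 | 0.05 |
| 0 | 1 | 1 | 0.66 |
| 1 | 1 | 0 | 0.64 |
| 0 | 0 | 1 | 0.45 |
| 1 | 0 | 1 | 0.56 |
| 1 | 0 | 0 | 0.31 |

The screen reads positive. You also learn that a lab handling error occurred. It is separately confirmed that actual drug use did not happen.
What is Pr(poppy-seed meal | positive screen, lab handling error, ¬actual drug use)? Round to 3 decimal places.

For the numerator, keep only poppy-seed meal=true terms: 0.64·0.175 = 0.112000
The normalizing constant is 0.47·0.825 + 0.64·0.175 = 0.499750
Posterior = 0.112000 / 0.499750 ≈ 0.224

Pr(poppy-seed meal | positive screen, lab handling error, ¬actual drug use) ≈ 0.224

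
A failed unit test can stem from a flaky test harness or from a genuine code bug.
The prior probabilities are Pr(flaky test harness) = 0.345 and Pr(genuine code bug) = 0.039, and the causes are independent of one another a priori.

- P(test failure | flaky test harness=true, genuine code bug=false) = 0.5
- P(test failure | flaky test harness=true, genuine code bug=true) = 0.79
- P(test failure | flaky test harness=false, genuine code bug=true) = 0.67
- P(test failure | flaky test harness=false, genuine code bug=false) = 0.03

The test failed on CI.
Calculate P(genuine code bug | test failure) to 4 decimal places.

P(genuine code bug | test failure) ≈ 0.1306

Enumerate the 4 (flaky test harness, genuine code bug) configurations and weight by the priors:
  P(test failure) = 0.03·0.655·0.961 + 0.67·0.655·0.039 + 0.5·0.345·0.961 + 0.79·0.345·0.039
        = 0.018884 + 0.017115 + 0.165772 + 0.010629 = 0.212400
Configurations with genuine code bug contribute 0.027744, so
  P(genuine code bug | test failure) = 0.027744 / 0.212400 ≈ 0.1306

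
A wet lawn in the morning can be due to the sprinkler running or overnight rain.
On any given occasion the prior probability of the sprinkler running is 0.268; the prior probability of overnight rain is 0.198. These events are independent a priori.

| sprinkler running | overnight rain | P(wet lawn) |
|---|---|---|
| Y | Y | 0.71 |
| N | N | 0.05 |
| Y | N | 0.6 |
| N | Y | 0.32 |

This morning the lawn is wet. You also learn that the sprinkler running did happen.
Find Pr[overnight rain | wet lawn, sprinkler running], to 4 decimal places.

Pr[overnight rain | wet lawn, sprinkler running] ≈ 0.2261

P(wet lawn | sprinkler running) = 0.6*0.802 + 0.71*0.198 = 0.481200 + 0.140580 = 0.621780
Restricting to configurations with overnight rain present: 0.71*0.198 = 0.140580.
So P(overnight rain | wet lawn, sprinkler running) = 0.140580/0.621780 ≈ 0.2261.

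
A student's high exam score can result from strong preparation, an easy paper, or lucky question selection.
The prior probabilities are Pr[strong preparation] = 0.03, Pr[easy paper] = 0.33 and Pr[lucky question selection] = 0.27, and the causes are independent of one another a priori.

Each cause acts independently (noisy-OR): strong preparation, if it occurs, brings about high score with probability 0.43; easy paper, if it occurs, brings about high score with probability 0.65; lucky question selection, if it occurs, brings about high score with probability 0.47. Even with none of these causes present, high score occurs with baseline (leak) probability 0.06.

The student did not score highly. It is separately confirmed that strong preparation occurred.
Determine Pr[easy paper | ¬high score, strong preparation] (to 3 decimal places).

Under noisy-OR, P(high score | causes) = 1 − (1−0.06)·∏(1−qᵢ) over the active causes.
Numerator (weight on configurations with easy paper): 0.045176 + 0.008856 = 0.054032
Denominator P(¬high score | strong preparation): 0.5358×0.67×0.73 + 0.283974×0.67×0.27 + 0.18753×0.33×0.73 + 0.099391×0.33×0.27 = 0.367463
Posterior = 0.054032 / 0.367463 ≈ 0.147

Pr[easy paper | ¬high score, strong preparation] ≈ 0.147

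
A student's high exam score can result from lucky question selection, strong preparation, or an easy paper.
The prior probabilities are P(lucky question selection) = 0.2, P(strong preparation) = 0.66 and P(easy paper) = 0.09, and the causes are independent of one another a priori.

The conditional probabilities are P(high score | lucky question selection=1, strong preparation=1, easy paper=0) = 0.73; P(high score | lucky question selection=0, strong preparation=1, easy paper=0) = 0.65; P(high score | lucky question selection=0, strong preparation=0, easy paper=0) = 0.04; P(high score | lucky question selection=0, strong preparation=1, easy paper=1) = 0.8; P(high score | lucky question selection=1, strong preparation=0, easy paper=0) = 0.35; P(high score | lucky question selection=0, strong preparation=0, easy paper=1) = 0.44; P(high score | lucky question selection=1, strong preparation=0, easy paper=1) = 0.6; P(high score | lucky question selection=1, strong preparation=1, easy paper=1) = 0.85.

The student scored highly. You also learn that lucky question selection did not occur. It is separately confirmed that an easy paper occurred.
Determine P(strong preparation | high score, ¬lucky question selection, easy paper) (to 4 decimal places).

For the numerator, keep only strong preparation=true terms: 0.8*0.66 = 0.528000
Normalizer over all consistent configurations: 0.44*0.34 + 0.8*0.66 = 0.677600
P(strong preparation | high score, ¬lucky question selection, easy paper) = 0.528000/0.677600 ≈ 0.7792

P(strong preparation | high score, ¬lucky question selection, easy paper) ≈ 0.7792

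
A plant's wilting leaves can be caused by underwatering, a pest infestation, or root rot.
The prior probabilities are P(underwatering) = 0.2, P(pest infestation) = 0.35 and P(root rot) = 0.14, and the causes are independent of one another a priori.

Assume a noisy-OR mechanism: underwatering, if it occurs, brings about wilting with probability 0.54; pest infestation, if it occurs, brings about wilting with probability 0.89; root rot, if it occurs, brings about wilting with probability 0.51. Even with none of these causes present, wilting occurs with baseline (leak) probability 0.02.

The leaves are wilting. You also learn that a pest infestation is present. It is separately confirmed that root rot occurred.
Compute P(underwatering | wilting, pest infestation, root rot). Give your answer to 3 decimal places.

Under noisy-OR, P(wilting | causes) = 1 − (1−0.02)·∏(1−qᵢ) over the active causes.
P(wilting | pest infestation, root rot) = 0.947178*0.8 + 0.975702*0.2 = 0.757742 + 0.195140 = 0.952882
Of this, 0.195140 comes from 0.975702*0.2 (the underwatering=true cases).
Hence the posterior is 0.195140/0.952882 ≈ 0.205.

P(underwatering | wilting, pest infestation, root rot) ≈ 0.205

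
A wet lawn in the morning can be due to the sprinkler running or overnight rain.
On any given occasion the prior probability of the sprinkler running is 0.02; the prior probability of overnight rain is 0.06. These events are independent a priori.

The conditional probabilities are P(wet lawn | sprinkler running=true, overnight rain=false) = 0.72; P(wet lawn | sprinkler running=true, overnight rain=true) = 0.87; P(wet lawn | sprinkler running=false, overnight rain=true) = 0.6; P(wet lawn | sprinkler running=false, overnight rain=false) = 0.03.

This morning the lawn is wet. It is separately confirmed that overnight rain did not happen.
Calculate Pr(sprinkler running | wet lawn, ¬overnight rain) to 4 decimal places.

Pr(sprinkler running | wet lawn, ¬overnight rain) ≈ 0.3288

For the numerator, keep only sprinkler running=true terms: 0.72×0.02 = 0.014400
Denominator P(wet lawn | ¬overnight rain): 0.03×0.98 + 0.72×0.02 = 0.043800
P(sprinkler running | wet lawn, ¬overnight rain) = 0.014400/0.043800 ≈ 0.3288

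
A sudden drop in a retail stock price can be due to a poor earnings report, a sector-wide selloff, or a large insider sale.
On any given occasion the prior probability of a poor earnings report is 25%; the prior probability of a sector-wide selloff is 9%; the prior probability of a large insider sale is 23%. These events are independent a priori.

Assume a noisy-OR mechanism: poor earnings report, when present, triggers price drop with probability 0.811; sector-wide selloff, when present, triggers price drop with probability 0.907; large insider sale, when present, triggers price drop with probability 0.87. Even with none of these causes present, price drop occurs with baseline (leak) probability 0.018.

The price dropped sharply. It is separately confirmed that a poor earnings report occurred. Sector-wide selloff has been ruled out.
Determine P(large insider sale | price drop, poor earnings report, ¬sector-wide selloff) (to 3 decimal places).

P(large insider sale | price drop, poor earnings report, ¬sector-wide selloff) ≈ 0.264

Under noisy-OR, P(price drop | causes) = 1 − (1−0.018)·∏(1−qᵢ) over the active causes.
For the numerator, keep only large insider sale=true terms: 0.975872*0.23 = 0.224451
Denominator P(price drop | poor earnings report, ¬sector-wide selloff): 0.814402*0.77 + 0.975872*0.23 = 0.851541
Posterior = 0.224451 / 0.851541 ≈ 0.264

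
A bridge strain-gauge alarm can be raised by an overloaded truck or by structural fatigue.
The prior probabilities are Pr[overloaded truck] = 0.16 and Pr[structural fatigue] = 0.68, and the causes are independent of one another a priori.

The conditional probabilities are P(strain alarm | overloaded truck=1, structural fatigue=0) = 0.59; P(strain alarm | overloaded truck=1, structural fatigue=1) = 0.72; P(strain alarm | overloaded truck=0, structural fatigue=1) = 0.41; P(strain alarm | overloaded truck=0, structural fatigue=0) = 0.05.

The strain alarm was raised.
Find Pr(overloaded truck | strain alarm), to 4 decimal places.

Pr(overloaded truck | strain alarm) ≈ 0.3047

Enumerate the 4 (overloaded truck, structural fatigue) configurations and weight by the priors:
  P(strain alarm) = 0.05×0.84×0.32 + 0.41×0.84×0.68 + 0.59×0.16×0.32 + 0.72×0.16×0.68
        = 0.013440 + 0.234192 + 0.030208 + 0.078336 = 0.356176
Configurations with overloaded truck contribute 0.108544, so
  P(overloaded truck | strain alarm) = 0.108544 / 0.356176 ≈ 0.3047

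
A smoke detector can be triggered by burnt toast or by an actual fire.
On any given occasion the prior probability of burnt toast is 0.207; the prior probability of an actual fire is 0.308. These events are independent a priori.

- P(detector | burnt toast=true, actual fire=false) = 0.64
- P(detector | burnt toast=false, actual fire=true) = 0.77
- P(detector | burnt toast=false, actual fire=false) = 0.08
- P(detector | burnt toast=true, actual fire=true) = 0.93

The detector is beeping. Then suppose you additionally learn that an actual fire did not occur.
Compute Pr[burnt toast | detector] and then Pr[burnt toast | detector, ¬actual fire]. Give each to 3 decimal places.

Sum P(detector|·) weighted by the priors over the 4 (burnt toast, actual fire) configurations:
  P(detector) = 0.08×0.793×0.692 + 0.77×0.793×0.308 + 0.64×0.207×0.692 + 0.93×0.207×0.308
        = 0.043900 + 0.188068 + 0.091676 + 0.059293 = 0.382937
Keeping only the burnt toast-present terms gives 0.150969, so
  P(burnt toast | detector) = 0.150969 / 0.382937 ≈ 0.394

Now condition on the additional information:
P(detector | ¬actual fire) = 0.08×0.793 + 0.64×0.207 = 0.063440 + 0.132480 = 0.195920
The burnt toast-present share is 0.64×0.207 = 0.132480.
P(burnt toast | detector, ¬actual fire) = 0.132480 / 0.195920 ≈ 0.676
With actual fire excluded, burnt toast must carry more of the explanatory weight for the detector.

Pr[burnt toast | detector] ≈ 0.394; Pr[burnt toast | detector, ¬actual fire] ≈ 0.676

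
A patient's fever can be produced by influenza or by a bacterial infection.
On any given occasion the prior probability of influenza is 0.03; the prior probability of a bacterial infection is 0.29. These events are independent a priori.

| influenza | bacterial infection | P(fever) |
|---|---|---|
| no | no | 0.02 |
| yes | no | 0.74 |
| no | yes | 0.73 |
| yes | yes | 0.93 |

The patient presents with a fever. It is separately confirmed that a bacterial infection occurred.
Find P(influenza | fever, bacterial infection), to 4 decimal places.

For the numerator, keep only influenza=true terms: 0.93·0.03 = 0.027900
The normalizing constant is 0.73·0.97 + 0.93·0.03 = 0.736000
Posterior = 0.027900 / 0.736000 ≈ 0.0379

P(influenza | fever, bacterial infection) ≈ 0.0379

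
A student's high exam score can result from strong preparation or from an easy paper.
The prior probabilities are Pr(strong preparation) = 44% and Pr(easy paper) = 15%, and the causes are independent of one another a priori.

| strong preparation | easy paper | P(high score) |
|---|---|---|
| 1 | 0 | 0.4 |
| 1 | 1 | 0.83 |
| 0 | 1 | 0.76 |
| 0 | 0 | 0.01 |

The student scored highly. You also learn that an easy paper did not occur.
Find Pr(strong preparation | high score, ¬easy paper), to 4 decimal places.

Pr(strong preparation | high score, ¬easy paper) ≈ 0.9692

P(high score | ¬easy paper) = 0.01×0.56 + 0.4×0.44 = 0.005600 + 0.176000 = 0.181600
Of this, 0.176000 comes from 0.4×0.44 (the strong preparation=true cases).
So P(strong preparation | high score, ¬easy paper) = 0.176000/0.181600 ≈ 0.9692.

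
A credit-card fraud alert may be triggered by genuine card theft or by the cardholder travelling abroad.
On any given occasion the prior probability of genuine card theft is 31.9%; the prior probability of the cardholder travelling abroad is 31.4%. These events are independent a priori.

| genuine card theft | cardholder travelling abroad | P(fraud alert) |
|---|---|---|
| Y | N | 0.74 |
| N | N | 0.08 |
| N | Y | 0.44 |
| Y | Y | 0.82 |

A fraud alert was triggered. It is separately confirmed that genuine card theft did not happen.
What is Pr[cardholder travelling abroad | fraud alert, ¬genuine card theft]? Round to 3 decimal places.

P(fraud alert | ¬genuine card theft) = 0.08*0.686 + 0.44*0.314 = 0.054880 + 0.138160 = 0.193040
Of this, 0.138160 comes from 0.44*0.314 (the cardholder travelling abroad=true cases).
Hence the posterior is 0.138160/0.193040 ≈ 0.716.

Pr[cardholder travelling abroad | fraud alert, ¬genuine card theft] ≈ 0.716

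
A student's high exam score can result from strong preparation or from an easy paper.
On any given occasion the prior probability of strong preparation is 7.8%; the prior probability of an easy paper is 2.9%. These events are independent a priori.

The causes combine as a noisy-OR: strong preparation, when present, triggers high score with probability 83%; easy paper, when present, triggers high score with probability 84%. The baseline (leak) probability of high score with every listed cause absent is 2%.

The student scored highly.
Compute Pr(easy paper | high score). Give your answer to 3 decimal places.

Under noisy-OR, P(high score | causes) = 1 − (1−0.02)·∏(1−qᵢ) over the active causes.
By total probability over the 4 (strong preparation, easy paper) configurations:
  P(high score) = 0.02*0.922*0.971 + 0.8432*0.922*0.029 + 0.8334*0.078*0.971 + 0.973344*0.078*0.029
        = 0.017905 + 0.022545 + 0.063120 + 0.002202 = 0.105772
Keeping only the easy paper-present terms gives 0.024747, so
  P(easy paper | high score) = 0.024747 / 0.105772 ≈ 0.234

Pr(easy paper | high score) ≈ 0.234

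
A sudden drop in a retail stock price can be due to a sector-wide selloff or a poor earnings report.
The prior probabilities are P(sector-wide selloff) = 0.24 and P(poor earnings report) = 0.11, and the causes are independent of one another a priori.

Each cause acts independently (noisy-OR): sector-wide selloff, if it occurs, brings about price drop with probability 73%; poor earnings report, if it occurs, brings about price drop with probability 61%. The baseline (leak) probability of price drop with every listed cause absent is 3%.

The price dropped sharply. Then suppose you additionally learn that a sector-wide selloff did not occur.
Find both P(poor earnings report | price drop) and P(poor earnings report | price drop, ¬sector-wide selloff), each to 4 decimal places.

P(poor earnings report | price drop) ≈ 0.2984; P(poor earnings report | price drop, ¬sector-wide selloff) ≈ 0.7192

Under noisy-OR, P(price drop | causes) = 1 − (1−0.03)·∏(1−qᵢ) over the active causes.
Weight on poor earnings report=true, given the evidence: 0.051974 + 0.023703 = 0.075677
Normalizer over all consistent configurations: 0.03·0.76·0.89 + 0.6217·0.76·0.11 + 0.7381·0.24·0.89 + 0.897859·0.24·0.11 = 0.253627
Posterior = 0.075677 / 0.253627 ≈ 0.2984

Now also conditioning on sector-wide selloff≠true:
Enumerate both values of poor earnings report and weight by the priors:
  P(price drop | ¬sector-wide selloff) = 0.03·0.89 + 0.6217·0.11
        = 0.026700 + 0.068387 = 0.095087
The terms with poor earnings report present sum to 0.068387, so
  P(poor earnings report | price drop, ¬sector-wide selloff) = 0.068387 / 0.095087 ≈ 0.7192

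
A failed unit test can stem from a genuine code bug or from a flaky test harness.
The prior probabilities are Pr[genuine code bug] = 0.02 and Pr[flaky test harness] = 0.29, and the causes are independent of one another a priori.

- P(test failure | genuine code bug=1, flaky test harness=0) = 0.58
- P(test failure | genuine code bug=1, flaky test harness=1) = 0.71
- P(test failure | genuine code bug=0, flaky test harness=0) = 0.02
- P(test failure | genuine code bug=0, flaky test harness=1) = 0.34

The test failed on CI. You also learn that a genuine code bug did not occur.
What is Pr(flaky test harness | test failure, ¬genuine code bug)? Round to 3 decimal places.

Pr(flaky test harness | test failure, ¬genuine code bug) ≈ 0.874

Enumerate both values of flaky test harness and weight by the priors:
  P(test failure | ¬genuine code bug) = 0.02·0.71 + 0.34·0.29
        = 0.014200 + 0.098600 = 0.112800
Keeping only the flaky test harness-present terms gives 0.098600, so
  P(flaky test harness | test failure, ¬genuine code bug) = 0.098600 / 0.112800 ≈ 0.874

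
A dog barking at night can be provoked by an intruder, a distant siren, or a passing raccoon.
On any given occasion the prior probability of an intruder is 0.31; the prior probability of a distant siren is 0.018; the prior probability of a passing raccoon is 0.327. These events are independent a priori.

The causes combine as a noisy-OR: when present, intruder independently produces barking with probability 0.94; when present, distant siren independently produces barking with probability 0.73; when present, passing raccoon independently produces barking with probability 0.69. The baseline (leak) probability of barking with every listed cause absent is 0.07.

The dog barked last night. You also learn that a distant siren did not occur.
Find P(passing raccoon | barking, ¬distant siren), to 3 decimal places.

P(passing raccoon | barking, ¬distant siren) ≈ 0.531

Under noisy-OR, P(barking | causes) = 1 − (1−0.07)·∏(1−qᵢ) over the active causes.
By total probability over the 4 (intruder, passing raccoon) configurations:
  P(barking | ¬distant siren) = 0.07×0.69×0.673 + 0.7117×0.69×0.327 + 0.9442×0.31×0.673 + 0.982702×0.31×0.327
        = 0.032506 + 0.160581 + 0.196988 + 0.099617 = 0.489692
Keeping only the passing raccoon-present terms gives 0.260198, so
  P(passing raccoon | barking, ¬distant siren) = 0.260198 / 0.489692 ≈ 0.531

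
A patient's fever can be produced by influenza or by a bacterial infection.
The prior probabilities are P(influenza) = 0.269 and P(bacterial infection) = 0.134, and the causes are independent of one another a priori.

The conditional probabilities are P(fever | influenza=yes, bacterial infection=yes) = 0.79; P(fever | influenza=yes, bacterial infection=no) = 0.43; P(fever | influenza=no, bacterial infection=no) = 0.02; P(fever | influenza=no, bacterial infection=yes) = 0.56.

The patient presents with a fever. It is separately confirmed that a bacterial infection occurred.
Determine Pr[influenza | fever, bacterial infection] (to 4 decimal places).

Enumerate both values of influenza and weight by the priors:
  P(fever | bacterial infection) = 0.56*0.731 + 0.79*0.269
        = 0.409360 + 0.212510 = 0.621870
Configurations with influenza contribute 0.212510, so
  P(influenza | fever, bacterial infection) = 0.212510 / 0.621870 ≈ 0.3417

Pr[influenza | fever, bacterial infection] ≈ 0.3417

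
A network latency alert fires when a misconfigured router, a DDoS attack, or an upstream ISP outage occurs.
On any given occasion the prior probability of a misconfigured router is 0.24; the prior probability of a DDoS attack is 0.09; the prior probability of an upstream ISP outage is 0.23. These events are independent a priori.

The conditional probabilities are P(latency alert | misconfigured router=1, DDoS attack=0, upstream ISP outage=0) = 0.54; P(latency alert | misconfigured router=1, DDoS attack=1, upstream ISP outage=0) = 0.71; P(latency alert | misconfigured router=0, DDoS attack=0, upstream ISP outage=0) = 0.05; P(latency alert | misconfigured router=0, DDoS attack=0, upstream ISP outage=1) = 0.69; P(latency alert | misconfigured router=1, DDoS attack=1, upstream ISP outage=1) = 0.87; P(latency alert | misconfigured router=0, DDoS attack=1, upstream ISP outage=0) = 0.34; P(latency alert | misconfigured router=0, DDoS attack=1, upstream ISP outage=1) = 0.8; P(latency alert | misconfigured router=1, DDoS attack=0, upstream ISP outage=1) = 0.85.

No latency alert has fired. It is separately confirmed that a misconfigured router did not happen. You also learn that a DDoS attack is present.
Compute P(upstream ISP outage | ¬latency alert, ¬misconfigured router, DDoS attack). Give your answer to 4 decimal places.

By total probability over both values of upstream ISP outage:
  P(¬latency alert | ¬misconfigured router, DDoS attack) = 0.66·0.77 + 0.2·0.23
        = 0.508200 + 0.046000 = 0.554200
Keeping only the upstream ISP outage-present terms gives 0.046000, so
  P(upstream ISP outage | ¬latency alert, ¬misconfigured router, DDoS attack) = 0.046000 / 0.554200 ≈ 0.0830

P(upstream ISP outage | ¬latency alert, ¬misconfigured router, DDoS attack) ≈ 0.0830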